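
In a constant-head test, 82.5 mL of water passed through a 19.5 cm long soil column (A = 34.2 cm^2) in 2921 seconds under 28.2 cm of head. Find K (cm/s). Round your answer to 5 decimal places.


Step 1: K = Q * L / (A * t * h)
Step 2: Numerator = 82.5 * 19.5 = 1608.75
Step 3: Denominator = 34.2 * 2921 * 28.2 = 2817129.24
Step 4: K = 1608.75 / 2817129.24 = 0.00057 cm/s

0.00057


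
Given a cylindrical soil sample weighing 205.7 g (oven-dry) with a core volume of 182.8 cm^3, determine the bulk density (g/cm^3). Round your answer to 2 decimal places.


Step 1: Identify the formula: BD = dry mass / volume
Step 2: Substitute values: BD = 205.7 / 182.8
Step 3: BD = 1.13 g/cm^3

1.13


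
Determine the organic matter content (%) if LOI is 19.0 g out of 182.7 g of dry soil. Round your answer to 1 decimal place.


Step 1: OM% = 100 * LOI / sample mass
Step 2: OM = 100 * 19.0 / 182.7
Step 3: OM = 10.4%

10.4


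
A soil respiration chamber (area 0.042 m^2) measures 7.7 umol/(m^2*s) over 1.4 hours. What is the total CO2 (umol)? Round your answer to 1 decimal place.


Step 1: Convert time to seconds: 1.4 hr * 3600 = 5040.0 s
Step 2: Total = flux * area * time_s
Step 3: Total = 7.7 * 0.042 * 5040.0
Step 4: Total = 1629.9 umol

1629.9


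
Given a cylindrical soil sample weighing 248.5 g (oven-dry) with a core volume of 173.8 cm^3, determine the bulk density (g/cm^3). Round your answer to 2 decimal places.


Step 1: Identify the formula: BD = dry mass / volume
Step 2: Substitute values: BD = 248.5 / 173.8
Step 3: BD = 1.43 g/cm^3

1.43


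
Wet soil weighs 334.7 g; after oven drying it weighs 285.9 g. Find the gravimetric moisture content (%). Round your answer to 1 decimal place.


Step 1: Water mass = wet - dry = 334.7 - 285.9 = 48.8 g
Step 2: w = 100 * water mass / dry mass
Step 3: w = 100 * 48.8 / 285.9 = 17.1%

17.1


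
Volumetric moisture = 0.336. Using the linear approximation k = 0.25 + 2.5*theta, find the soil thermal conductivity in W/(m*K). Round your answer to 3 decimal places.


Step 1: k = 0.25 + 2.5 * theta
Step 2: k = 0.25 + 2.5 * 0.336
Step 3: k = 0.25 + 0.84
Step 4: k = 1.09 W/(m*K)

1.09


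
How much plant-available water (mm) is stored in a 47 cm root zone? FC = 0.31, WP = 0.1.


Step 1: Available water = (FC - WP) * depth * 10
Step 2: AW = (0.31 - 0.1) * 47 * 10
Step 3: AW = 0.21 * 47 * 10
Step 4: AW = 98.7 mm

98.7


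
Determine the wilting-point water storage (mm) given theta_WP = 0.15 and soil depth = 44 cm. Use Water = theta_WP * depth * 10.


Step 1: Water (mm) = theta_WP * depth * 10
Step 2: Water = 0.15 * 44 * 10
Step 3: Water = 66.0 mm

66.0


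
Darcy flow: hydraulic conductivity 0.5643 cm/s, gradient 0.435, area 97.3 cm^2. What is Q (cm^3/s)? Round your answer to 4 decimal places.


Step 1: Apply Darcy's law: Q = K * i * A
Step 2: Q = 0.5643 * 0.435 * 97.3
Step 3: Q = 23.8843 cm^3/s

23.8843


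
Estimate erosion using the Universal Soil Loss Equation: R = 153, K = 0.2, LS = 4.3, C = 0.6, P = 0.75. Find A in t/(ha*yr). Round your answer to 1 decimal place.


Step 1: A = R * K * LS * C * P
Step 2: R * K = 153 * 0.2 = 30.6
Step 3: (R*K) * LS = 30.6 * 4.3 = 131.58
Step 4: * C * P = 131.58 * 0.6 * 0.75 = 59.2
Step 5: A = 59.2 t/(ha*yr)

59.2


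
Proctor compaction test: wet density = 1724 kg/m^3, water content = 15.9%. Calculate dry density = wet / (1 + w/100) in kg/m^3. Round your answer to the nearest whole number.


Step 1: Dry density = wet density / (1 + w/100)
Step 2: Dry density = 1724 / (1 + 15.9/100)
Step 3: Dry density = 1724 / 1.159
Step 4: Dry density = 1487 kg/m^3

1487


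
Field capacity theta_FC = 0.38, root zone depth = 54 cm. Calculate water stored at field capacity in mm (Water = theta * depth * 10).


Step 1: Water (mm) = theta_FC * depth (cm) * 10
Step 2: Water = 0.38 * 54 * 10
Step 3: Water = 205.2 mm

205.2


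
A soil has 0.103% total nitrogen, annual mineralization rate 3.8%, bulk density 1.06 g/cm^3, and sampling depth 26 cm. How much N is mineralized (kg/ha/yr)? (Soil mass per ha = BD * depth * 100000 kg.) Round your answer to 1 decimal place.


Step 1: Soil mass per ha = BD * depth * 100000 = 1.06 * 26 * 100000 = 2756000 kg
Step 2: Total N pool = soil mass * N%/100 = 2756000 * 0.103/100 = 2838.68 kg/ha
Step 3: N mineralized = N pool * rate%/100 = 2838.68 * 3.8/100 = 107.9 kg/ha/yr

107.9


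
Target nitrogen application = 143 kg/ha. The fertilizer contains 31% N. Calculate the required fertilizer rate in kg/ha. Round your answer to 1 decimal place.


Step 1: Fertilizer rate = target N / (N content / 100)
Step 2: Rate = 143 / (31 / 100)
Step 3: Rate = 143 / 0.31
Step 4: Rate = 461.3 kg/ha

461.3


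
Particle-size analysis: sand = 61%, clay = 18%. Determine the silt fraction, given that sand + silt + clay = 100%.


Step 1: sand + silt + clay = 100%
Step 2: silt = 100 - sand - clay
Step 3: silt = 100 - 61 - 18
Step 4: silt = 21%

21


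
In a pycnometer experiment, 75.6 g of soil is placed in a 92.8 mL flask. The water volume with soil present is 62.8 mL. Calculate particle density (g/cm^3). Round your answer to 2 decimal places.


Step 1: Volume of solids = flask volume - water volume with soil
Step 2: V_solids = 92.8 - 62.8 = 30.0 mL
Step 3: Particle density = mass / V_solids = 75.6 / 30.0 = 2.52 g/cm^3

2.52


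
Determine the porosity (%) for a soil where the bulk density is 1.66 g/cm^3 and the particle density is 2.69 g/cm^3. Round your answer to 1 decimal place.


Step 1: Formula: n = 100 * (1 - BD / PD)
Step 2: n = 100 * (1 - 1.66 / 2.69)
Step 3: n = 100 * (1 - 0.6171)
Step 4: n = 38.3%

38.3


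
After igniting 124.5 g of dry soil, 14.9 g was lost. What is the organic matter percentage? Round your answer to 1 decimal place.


Step 1: OM% = 100 * LOI / sample mass
Step 2: OM = 100 * 14.9 / 124.5
Step 3: OM = 12.0%

12.0


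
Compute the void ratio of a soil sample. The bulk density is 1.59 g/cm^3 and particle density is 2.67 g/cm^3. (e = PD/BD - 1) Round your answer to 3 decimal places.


Step 1: e = PD / BD - 1
Step 2: e = 2.67 / 1.59 - 1
Step 3: e = 1.67925 - 1
Step 4: e = 0.679

0.679


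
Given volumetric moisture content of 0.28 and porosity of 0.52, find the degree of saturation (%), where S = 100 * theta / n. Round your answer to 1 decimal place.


Step 1: S = 100 * theta_v / n
Step 2: S = 100 * 0.28 / 0.52
Step 3: S = 53.8%

53.8


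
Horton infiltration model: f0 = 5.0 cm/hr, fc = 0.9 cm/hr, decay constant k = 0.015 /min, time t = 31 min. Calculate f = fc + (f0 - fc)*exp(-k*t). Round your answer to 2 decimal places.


Step 1: f = fc + (f0 - fc) * exp(-k * t)
Step 2: exp(-0.015 * 31) = 0.628135
Step 3: f = 0.9 + (5.0 - 0.9) * 0.628135
Step 4: f = 0.9 + 4.1 * 0.628135
Step 5: f = 3.48 cm/hr

3.48


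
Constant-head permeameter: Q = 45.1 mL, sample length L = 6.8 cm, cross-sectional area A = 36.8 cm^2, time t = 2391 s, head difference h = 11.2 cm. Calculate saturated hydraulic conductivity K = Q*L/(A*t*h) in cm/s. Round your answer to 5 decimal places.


Step 1: K = Q * L / (A * t * h)
Step 2: Numerator = 45.1 * 6.8 = 306.68
Step 3: Denominator = 36.8 * 2391 * 11.2 = 985474.56
Step 4: K = 306.68 / 985474.56 = 0.00031 cm/s

0.00031


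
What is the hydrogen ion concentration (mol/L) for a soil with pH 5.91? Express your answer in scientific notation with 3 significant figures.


Step 1: [H+] = 10^(-pH)
Step 2: [H+] = 10^(-5.91)
Step 3: [H+] = 1.23e-06 mol/L

1.23e-06


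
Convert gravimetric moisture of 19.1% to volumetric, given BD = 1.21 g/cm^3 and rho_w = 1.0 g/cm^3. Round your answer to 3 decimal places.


Step 1: theta = (w / 100) * BD / rho_w
Step 2: theta = (19.1 / 100) * 1.21 / 1.0
Step 3: theta = 0.191 * 1.21
Step 4: theta = 0.231

0.231


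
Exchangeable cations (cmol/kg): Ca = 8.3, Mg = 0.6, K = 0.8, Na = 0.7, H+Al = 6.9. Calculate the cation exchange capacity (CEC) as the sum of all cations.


Step 1: CEC = Ca + Mg + K + Na + (H+Al)
Step 2: CEC = 8.3 + 0.6 + 0.8 + 0.7 + 6.9
Step 3: CEC = 17.3 cmol/kg

17.3


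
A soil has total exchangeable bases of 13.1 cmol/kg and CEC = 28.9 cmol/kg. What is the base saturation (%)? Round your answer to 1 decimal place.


Step 1: BS = 100 * (sum of bases) / CEC
Step 2: BS = 100 * 13.1 / 28.9
Step 3: BS = 45.3%

45.3


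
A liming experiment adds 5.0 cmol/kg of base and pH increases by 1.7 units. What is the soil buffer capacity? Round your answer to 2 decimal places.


Step 1: BC = change in base / change in pH
Step 2: BC = 5.0 / 1.7
Step 3: BC = 2.94 cmol/(kg*pH unit)

2.94


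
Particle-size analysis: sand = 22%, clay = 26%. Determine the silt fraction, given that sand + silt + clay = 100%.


Step 1: sand + silt + clay = 100%
Step 2: silt = 100 - sand - clay
Step 3: silt = 100 - 22 - 26
Step 4: silt = 52%

52


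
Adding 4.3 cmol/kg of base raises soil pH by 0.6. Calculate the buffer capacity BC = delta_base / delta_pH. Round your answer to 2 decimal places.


Step 1: BC = change in base / change in pH
Step 2: BC = 4.3 / 0.6
Step 3: BC = 7.17 cmol/(kg*pH unit)

7.17


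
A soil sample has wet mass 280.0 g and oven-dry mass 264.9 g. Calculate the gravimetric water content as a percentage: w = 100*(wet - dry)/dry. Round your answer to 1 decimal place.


Step 1: Water mass = wet - dry = 280.0 - 264.9 = 15.1 g
Step 2: w = 100 * water mass / dry mass
Step 3: w = 100 * 15.1 / 264.9 = 5.7%

5.7


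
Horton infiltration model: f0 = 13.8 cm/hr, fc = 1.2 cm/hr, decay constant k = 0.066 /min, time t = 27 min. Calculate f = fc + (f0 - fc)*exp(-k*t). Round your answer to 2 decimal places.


Step 1: f = fc + (f0 - fc) * exp(-k * t)
Step 2: exp(-0.066 * 27) = 0.168301
Step 3: f = 1.2 + (13.8 - 1.2) * 0.168301
Step 4: f = 1.2 + 12.6 * 0.168301
Step 5: f = 3.32 cm/hr

3.32


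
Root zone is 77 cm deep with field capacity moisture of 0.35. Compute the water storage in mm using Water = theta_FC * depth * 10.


Step 1: Water (mm) = theta_FC * depth (cm) * 10
Step 2: Water = 0.35 * 77 * 10
Step 3: Water = 269.5 mm

269.5


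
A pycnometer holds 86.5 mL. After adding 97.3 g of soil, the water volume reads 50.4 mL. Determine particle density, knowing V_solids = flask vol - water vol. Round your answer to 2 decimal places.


Step 1: Volume of solids = flask volume - water volume with soil
Step 2: V_solids = 86.5 - 50.4 = 36.1 mL
Step 3: Particle density = mass / V_solids = 97.3 / 36.1 = 2.7 g/cm^3

2.7


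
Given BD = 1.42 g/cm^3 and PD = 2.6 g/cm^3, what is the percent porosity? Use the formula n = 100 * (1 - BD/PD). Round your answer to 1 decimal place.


Step 1: Formula: n = 100 * (1 - BD / PD)
Step 2: n = 100 * (1 - 1.42 / 2.6)
Step 3: n = 100 * (1 - 0.54615)
Step 4: n = 45.4%

45.4


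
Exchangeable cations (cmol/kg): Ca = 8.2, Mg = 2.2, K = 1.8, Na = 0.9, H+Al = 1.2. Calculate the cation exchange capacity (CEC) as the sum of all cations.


Step 1: CEC = Ca + Mg + K + Na + (H+Al)
Step 2: CEC = 8.2 + 2.2 + 1.8 + 0.9 + 1.2
Step 3: CEC = 14.3 cmol/kg

14.3


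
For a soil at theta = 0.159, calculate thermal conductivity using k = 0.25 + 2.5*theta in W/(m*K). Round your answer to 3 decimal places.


Step 1: k = 0.25 + 2.5 * theta
Step 2: k = 0.25 + 2.5 * 0.159
Step 3: k = 0.25 + 0.398
Step 4: k = 0.648 W/(m*K)

0.648


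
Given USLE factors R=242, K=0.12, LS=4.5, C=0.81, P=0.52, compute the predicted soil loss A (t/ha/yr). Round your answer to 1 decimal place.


Step 1: A = R * K * LS * C * P
Step 2: R * K = 242 * 0.12 = 29.04
Step 3: (R*K) * LS = 29.04 * 4.5 = 130.68
Step 4: * C * P = 130.68 * 0.81 * 0.52 = 55.0
Step 5: A = 55.0 t/(ha*yr)

55.0


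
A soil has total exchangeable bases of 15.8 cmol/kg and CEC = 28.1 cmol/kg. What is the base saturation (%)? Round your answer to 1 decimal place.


Step 1: BS = 100 * (sum of bases) / CEC
Step 2: BS = 100 * 15.8 / 28.1
Step 3: BS = 56.2%

56.2


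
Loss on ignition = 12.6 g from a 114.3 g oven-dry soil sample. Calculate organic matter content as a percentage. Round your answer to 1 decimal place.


Step 1: OM% = 100 * LOI / sample mass
Step 2: OM = 100 * 12.6 / 114.3
Step 3: OM = 11.0%

11.0


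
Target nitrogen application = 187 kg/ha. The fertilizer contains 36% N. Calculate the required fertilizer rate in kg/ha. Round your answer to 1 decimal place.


Step 1: Fertilizer rate = target N / (N content / 100)
Step 2: Rate = 187 / (36 / 100)
Step 3: Rate = 187 / 0.36
Step 4: Rate = 519.4 kg/ha

519.4


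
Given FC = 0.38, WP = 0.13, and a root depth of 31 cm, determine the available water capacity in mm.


Step 1: Available water = (FC - WP) * depth * 10
Step 2: AW = (0.38 - 0.13) * 31 * 10
Step 3: AW = 0.25 * 31 * 10
Step 4: AW = 77.5 mm

77.5


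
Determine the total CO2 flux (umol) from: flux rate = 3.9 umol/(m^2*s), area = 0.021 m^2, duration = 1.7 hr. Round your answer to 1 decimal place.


Step 1: Convert time to seconds: 1.7 hr * 3600 = 6120.0 s
Step 2: Total = flux * area * time_s
Step 3: Total = 3.9 * 0.021 * 6120.0
Step 4: Total = 501.2 umol

501.2


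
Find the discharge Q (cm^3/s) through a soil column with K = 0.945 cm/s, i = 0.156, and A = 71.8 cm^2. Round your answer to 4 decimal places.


Step 1: Apply Darcy's law: Q = K * i * A
Step 2: Q = 0.945 * 0.156 * 71.8
Step 3: Q = 10.5848 cm^3/s

10.5848


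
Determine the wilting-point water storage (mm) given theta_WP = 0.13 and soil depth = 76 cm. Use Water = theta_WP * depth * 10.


Step 1: Water (mm) = theta_WP * depth * 10
Step 2: Water = 0.13 * 76 * 10
Step 3: Water = 98.8 mm

98.8


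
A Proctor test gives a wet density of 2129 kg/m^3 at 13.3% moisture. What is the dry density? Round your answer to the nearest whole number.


Step 1: Dry density = wet density / (1 + w/100)
Step 2: Dry density = 2129 / (1 + 13.3/100)
Step 3: Dry density = 2129 / 1.133
Step 4: Dry density = 1879 kg/m^3

1879


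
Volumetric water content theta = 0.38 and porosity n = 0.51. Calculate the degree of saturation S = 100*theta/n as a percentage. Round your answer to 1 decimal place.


Step 1: S = 100 * theta_v / n
Step 2: S = 100 * 0.38 / 0.51
Step 3: S = 74.5%

74.5


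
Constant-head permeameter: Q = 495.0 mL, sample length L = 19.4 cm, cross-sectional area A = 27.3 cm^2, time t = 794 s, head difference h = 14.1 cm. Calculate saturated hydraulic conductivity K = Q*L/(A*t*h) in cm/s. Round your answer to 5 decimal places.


Step 1: K = Q * L / (A * t * h)
Step 2: Numerator = 495.0 * 19.4 = 9603.0
Step 3: Denominator = 27.3 * 794 * 14.1 = 305634.42
Step 4: K = 9603.0 / 305634.42 = 0.03142 cm/s

0.03142


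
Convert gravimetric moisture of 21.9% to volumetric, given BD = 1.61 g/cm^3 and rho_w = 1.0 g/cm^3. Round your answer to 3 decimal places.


Step 1: theta = (w / 100) * BD / rho_w
Step 2: theta = (21.9 / 100) * 1.61 / 1.0
Step 3: theta = 0.219 * 1.61
Step 4: theta = 0.353

0.353


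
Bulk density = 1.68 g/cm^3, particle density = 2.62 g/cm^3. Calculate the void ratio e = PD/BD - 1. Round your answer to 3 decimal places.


Step 1: e = PD / BD - 1
Step 2: e = 2.62 / 1.68 - 1
Step 3: e = 1.55952 - 1
Step 4: e = 0.56

0.56


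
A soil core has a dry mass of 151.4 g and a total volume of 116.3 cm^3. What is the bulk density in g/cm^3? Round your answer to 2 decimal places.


Step 1: Identify the formula: BD = dry mass / volume
Step 2: Substitute values: BD = 151.4 / 116.3
Step 3: BD = 1.3 g/cm^3

1.3


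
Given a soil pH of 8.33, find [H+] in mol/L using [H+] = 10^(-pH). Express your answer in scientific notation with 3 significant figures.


Step 1: [H+] = 10^(-pH)
Step 2: [H+] = 10^(-8.33)
Step 3: [H+] = 4.68e-09 mol/L

4.68e-09


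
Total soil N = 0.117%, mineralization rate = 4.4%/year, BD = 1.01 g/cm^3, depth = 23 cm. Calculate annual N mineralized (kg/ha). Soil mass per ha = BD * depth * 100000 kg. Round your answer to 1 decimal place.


Step 1: Soil mass per ha = BD * depth * 100000 = 1.01 * 23 * 100000 = 2323000 kg
Step 2: Total N pool = soil mass * N%/100 = 2323000 * 0.117/100 = 2717.91 kg/ha
Step 3: N mineralized = N pool * rate%/100 = 2717.91 * 4.4/100 = 119.6 kg/ha/yr

119.6


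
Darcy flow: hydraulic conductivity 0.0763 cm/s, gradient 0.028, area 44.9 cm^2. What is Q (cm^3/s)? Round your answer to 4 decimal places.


Step 1: Apply Darcy's law: Q = K * i * A
Step 2: Q = 0.0763 * 0.028 * 44.9
Step 3: Q = 0.0959 cm^3/s

0.0959


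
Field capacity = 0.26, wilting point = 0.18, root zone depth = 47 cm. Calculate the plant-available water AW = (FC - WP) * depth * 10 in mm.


Step 1: Available water = (FC - WP) * depth * 10
Step 2: AW = (0.26 - 0.18) * 47 * 10
Step 3: AW = 0.08 * 47 * 10
Step 4: AW = 37.6 mm

37.6


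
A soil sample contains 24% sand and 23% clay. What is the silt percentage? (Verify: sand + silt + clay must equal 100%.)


Step 1: sand + silt + clay = 100%
Step 2: silt = 100 - sand - clay
Step 3: silt = 100 - 24 - 23
Step 4: silt = 53%

53


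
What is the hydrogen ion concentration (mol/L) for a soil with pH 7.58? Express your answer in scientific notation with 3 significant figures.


Step 1: [H+] = 10^(-pH)
Step 2: [H+] = 10^(-7.58)
Step 3: [H+] = 2.63e-08 mol/L

2.63e-08


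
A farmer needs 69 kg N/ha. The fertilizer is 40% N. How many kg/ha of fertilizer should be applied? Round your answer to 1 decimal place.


Step 1: Fertilizer rate = target N / (N content / 100)
Step 2: Rate = 69 / (40 / 100)
Step 3: Rate = 69 / 0.4
Step 4: Rate = 172.5 kg/ha

172.5


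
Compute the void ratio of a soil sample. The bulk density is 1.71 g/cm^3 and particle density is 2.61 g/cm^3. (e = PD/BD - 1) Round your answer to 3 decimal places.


Step 1: e = PD / BD - 1
Step 2: e = 2.61 / 1.71 - 1
Step 3: e = 1.52632 - 1
Step 4: e = 0.526

0.526


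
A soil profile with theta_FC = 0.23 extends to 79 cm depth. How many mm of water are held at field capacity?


Step 1: Water (mm) = theta_FC * depth (cm) * 10
Step 2: Water = 0.23 * 79 * 10
Step 3: Water = 181.7 mm

181.7


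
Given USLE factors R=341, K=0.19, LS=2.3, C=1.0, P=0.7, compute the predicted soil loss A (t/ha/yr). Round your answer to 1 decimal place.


Step 1: A = R * K * LS * C * P
Step 2: R * K = 341 * 0.19 = 64.79
Step 3: (R*K) * LS = 64.79 * 2.3 = 149.017
Step 4: * C * P = 149.017 * 1.0 * 0.7 = 104.3
Step 5: A = 104.3 t/(ha*yr)

104.3


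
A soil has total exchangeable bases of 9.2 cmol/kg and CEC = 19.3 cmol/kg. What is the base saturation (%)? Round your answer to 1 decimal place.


Step 1: BS = 100 * (sum of bases) / CEC
Step 2: BS = 100 * 9.2 / 19.3
Step 3: BS = 47.7%

47.7


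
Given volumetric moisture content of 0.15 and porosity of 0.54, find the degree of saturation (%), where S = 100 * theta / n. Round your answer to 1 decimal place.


Step 1: S = 100 * theta_v / n
Step 2: S = 100 * 0.15 / 0.54
Step 3: S = 27.8%

27.8


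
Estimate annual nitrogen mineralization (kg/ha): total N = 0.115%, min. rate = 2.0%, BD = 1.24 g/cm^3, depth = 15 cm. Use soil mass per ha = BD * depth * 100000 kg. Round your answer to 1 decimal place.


Step 1: Soil mass per ha = BD * depth * 100000 = 1.24 * 15 * 100000 = 1860000 kg
Step 2: Total N pool = soil mass * N%/100 = 1860000 * 0.115/100 = 2139.0 kg/ha
Step 3: N mineralized = N pool * rate%/100 = 2139.0 * 2.0/100 = 42.8 kg/ha/yr

42.8


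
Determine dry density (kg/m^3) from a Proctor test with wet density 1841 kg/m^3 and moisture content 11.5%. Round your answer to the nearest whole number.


Step 1: Dry density = wet density / (1 + w/100)
Step 2: Dry density = 1841 / (1 + 11.5/100)
Step 3: Dry density = 1841 / 1.115
Step 4: Dry density = 1651 kg/m^3

1651


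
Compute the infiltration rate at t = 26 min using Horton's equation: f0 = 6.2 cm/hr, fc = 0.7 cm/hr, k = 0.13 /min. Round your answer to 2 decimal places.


Step 1: f = fc + (f0 - fc) * exp(-k * t)
Step 2: exp(-0.13 * 26) = 0.034047
Step 3: f = 0.7 + (6.2 - 0.7) * 0.034047
Step 4: f = 0.7 + 5.5 * 0.034047
Step 5: f = 0.89 cm/hr

0.89


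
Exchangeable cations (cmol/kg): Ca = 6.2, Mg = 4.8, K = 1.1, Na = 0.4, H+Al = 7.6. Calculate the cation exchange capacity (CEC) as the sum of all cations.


Step 1: CEC = Ca + Mg + K + Na + (H+Al)
Step 2: CEC = 6.2 + 4.8 + 1.1 + 0.4 + 7.6
Step 3: CEC = 20.1 cmol/kg

20.1


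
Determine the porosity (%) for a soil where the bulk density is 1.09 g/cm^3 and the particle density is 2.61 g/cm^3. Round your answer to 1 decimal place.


Step 1: Formula: n = 100 * (1 - BD / PD)
Step 2: n = 100 * (1 - 1.09 / 2.61)
Step 3: n = 100 * (1 - 0.41762)
Step 4: n = 58.2%

58.2


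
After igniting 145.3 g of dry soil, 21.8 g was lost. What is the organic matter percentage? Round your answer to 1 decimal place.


Step 1: OM% = 100 * LOI / sample mass
Step 2: OM = 100 * 21.8 / 145.3
Step 3: OM = 15.0%

15.0


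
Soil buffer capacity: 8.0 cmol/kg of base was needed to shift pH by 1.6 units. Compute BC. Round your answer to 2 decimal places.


Step 1: BC = change in base / change in pH
Step 2: BC = 8.0 / 1.6
Step 3: BC = 5.0 cmol/(kg*pH unit)

5.0


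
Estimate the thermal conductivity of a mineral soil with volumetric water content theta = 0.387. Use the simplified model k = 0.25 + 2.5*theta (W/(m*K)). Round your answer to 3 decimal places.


Step 1: k = 0.25 + 2.5 * theta
Step 2: k = 0.25 + 2.5 * 0.387
Step 3: k = 0.25 + 0.968
Step 4: k = 1.218 W/(m*K)

1.218


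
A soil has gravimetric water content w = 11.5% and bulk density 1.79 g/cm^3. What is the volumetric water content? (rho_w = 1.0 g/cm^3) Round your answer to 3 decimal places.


Step 1: theta = (w / 100) * BD / rho_w
Step 2: theta = (11.5 / 100) * 1.79 / 1.0
Step 3: theta = 0.115 * 1.79
Step 4: theta = 0.206

0.206


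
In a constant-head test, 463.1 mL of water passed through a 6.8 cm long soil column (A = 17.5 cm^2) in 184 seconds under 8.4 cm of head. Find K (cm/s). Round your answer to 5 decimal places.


Step 1: K = Q * L / (A * t * h)
Step 2: Numerator = 463.1 * 6.8 = 3149.08
Step 3: Denominator = 17.5 * 184 * 8.4 = 27048.0
Step 4: K = 3149.08 / 27048.0 = 0.11643 cm/s

0.11643


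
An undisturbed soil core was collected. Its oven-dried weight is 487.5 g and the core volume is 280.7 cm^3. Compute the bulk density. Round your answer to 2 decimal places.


Step 1: Identify the formula: BD = dry mass / volume
Step 2: Substitute values: BD = 487.5 / 280.7
Step 3: BD = 1.74 g/cm^3

1.74


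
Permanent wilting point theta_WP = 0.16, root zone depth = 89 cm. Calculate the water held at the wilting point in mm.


Step 1: Water (mm) = theta_WP * depth * 10
Step 2: Water = 0.16 * 89 * 10
Step 3: Water = 142.4 mm

142.4


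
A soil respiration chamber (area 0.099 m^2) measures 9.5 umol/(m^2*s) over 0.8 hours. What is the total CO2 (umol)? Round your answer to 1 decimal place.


Step 1: Convert time to seconds: 0.8 hr * 3600 = 2880.0 s
Step 2: Total = flux * area * time_s
Step 3: Total = 9.5 * 0.099 * 2880.0
Step 4: Total = 2708.6 umol

2708.6


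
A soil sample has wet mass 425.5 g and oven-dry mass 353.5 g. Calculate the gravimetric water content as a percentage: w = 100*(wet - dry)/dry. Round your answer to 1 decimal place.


Step 1: Water mass = wet - dry = 425.5 - 353.5 = 72.0 g
Step 2: w = 100 * water mass / dry mass
Step 3: w = 100 * 72.0 / 353.5 = 20.4%

20.4


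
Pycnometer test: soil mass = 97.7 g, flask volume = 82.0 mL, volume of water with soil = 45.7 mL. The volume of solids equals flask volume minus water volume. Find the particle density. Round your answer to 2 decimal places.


Step 1: Volume of solids = flask volume - water volume with soil
Step 2: V_solids = 82.0 - 45.7 = 36.3 mL
Step 3: Particle density = mass / V_solids = 97.7 / 36.3 = 2.69 g/cm^3

2.69


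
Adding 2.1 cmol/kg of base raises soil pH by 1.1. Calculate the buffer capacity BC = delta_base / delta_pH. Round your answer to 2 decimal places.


Step 1: BC = change in base / change in pH
Step 2: BC = 2.1 / 1.1
Step 3: BC = 1.91 cmol/(kg*pH unit)

1.91


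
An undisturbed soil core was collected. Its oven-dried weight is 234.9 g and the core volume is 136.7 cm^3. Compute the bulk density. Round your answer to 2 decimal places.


Step 1: Identify the formula: BD = dry mass / volume
Step 2: Substitute values: BD = 234.9 / 136.7
Step 3: BD = 1.72 g/cm^3

1.72


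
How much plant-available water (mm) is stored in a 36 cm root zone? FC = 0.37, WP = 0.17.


Step 1: Available water = (FC - WP) * depth * 10
Step 2: AW = (0.37 - 0.17) * 36 * 10
Step 3: AW = 0.2 * 36 * 10
Step 4: AW = 72.0 mm

72.0


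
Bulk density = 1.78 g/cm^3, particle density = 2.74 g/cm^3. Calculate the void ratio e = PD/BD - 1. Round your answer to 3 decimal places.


Step 1: e = PD / BD - 1
Step 2: e = 2.74 / 1.78 - 1
Step 3: e = 1.53933 - 1
Step 4: e = 0.539

0.539


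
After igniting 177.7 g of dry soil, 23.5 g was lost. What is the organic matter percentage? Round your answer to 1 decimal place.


Step 1: OM% = 100 * LOI / sample mass
Step 2: OM = 100 * 23.5 / 177.7
Step 3: OM = 13.2%

13.2


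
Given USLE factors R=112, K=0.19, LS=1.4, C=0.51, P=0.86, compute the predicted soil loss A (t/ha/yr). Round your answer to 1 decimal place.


Step 1: A = R * K * LS * C * P
Step 2: R * K = 112 * 0.19 = 21.28
Step 3: (R*K) * LS = 21.28 * 1.4 = 29.792
Step 4: * C * P = 29.792 * 0.51 * 0.86 = 13.1
Step 5: A = 13.1 t/(ha*yr)

13.1


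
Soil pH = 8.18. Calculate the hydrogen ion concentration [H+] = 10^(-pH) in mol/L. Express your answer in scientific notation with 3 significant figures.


Step 1: [H+] = 10^(-pH)
Step 2: [H+] = 10^(-8.18)
Step 3: [H+] = 6.61e-09 mol/L

6.61e-09


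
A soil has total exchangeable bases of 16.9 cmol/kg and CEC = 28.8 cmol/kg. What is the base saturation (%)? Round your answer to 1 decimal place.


Step 1: BS = 100 * (sum of bases) / CEC
Step 2: BS = 100 * 16.9 / 28.8
Step 3: BS = 58.7%

58.7


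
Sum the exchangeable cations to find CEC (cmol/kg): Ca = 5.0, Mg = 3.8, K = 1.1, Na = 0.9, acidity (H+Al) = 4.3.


Step 1: CEC = Ca + Mg + K + Na + (H+Al)
Step 2: CEC = 5.0 + 3.8 + 1.1 + 0.9 + 4.3
Step 3: CEC = 15.1 cmol/kg

15.1


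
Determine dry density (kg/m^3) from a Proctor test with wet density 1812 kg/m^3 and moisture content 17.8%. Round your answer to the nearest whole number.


Step 1: Dry density = wet density / (1 + w/100)
Step 2: Dry density = 1812 / (1 + 17.8/100)
Step 3: Dry density = 1812 / 1.178
Step 4: Dry density = 1538 kg/m^3

1538


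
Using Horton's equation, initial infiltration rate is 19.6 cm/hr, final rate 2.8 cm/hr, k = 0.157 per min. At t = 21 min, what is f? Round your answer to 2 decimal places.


Step 1: f = fc + (f0 - fc) * exp(-k * t)
Step 2: exp(-0.157 * 21) = 0.036994
Step 3: f = 2.8 + (19.6 - 2.8) * 0.036994
Step 4: f = 2.8 + 16.8 * 0.036994
Step 5: f = 3.42 cm/hr

3.42


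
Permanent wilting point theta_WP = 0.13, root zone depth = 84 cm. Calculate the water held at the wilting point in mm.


Step 1: Water (mm) = theta_WP * depth * 10
Step 2: Water = 0.13 * 84 * 10
Step 3: Water = 109.2 mm

109.2


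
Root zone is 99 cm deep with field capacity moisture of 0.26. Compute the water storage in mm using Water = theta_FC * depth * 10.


Step 1: Water (mm) = theta_FC * depth (cm) * 10
Step 2: Water = 0.26 * 99 * 10
Step 3: Water = 257.4 mm

257.4


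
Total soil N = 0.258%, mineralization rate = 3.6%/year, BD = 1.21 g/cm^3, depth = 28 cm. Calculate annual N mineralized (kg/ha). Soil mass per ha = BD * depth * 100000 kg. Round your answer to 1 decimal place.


Step 1: Soil mass per ha = BD * depth * 100000 = 1.21 * 28 * 100000 = 3388000 kg
Step 2: Total N pool = soil mass * N%/100 = 3388000 * 0.258/100 = 8741.04 kg/ha
Step 3: N mineralized = N pool * rate%/100 = 8741.04 * 3.6/100 = 314.7 kg/ha/yr

314.7


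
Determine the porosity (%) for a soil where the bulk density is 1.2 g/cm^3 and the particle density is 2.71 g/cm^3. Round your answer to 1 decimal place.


Step 1: Formula: n = 100 * (1 - BD / PD)
Step 2: n = 100 * (1 - 1.2 / 2.71)
Step 3: n = 100 * (1 - 0.4428)
Step 4: n = 55.7%

55.7


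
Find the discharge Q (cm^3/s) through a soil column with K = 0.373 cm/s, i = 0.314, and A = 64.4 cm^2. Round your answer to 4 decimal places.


Step 1: Apply Darcy's law: Q = K * i * A
Step 2: Q = 0.373 * 0.314 * 64.4
Step 3: Q = 7.5427 cm^3/s

7.5427


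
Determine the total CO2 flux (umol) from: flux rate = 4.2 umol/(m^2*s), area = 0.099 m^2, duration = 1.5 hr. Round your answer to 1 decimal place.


Step 1: Convert time to seconds: 1.5 hr * 3600 = 5400.0 s
Step 2: Total = flux * area * time_s
Step 3: Total = 4.2 * 0.099 * 5400.0
Step 4: Total = 2245.3 umol

2245.3


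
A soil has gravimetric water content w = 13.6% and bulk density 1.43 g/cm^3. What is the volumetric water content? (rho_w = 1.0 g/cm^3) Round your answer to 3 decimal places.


Step 1: theta = (w / 100) * BD / rho_w
Step 2: theta = (13.6 / 100) * 1.43 / 1.0
Step 3: theta = 0.136 * 1.43
Step 4: theta = 0.194

0.194


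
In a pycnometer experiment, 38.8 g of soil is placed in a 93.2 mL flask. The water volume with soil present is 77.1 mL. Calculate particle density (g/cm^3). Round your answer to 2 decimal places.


Step 1: Volume of solids = flask volume - water volume with soil
Step 2: V_solids = 93.2 - 77.1 = 16.1 mL
Step 3: Particle density = mass / V_solids = 38.8 / 16.1 = 2.41 g/cm^3

2.41


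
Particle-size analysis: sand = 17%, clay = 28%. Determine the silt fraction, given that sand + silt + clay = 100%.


Step 1: sand + silt + clay = 100%
Step 2: silt = 100 - sand - clay
Step 3: silt = 100 - 17 - 28
Step 4: silt = 55%

55


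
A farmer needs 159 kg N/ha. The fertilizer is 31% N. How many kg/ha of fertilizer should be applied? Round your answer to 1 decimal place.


Step 1: Fertilizer rate = target N / (N content / 100)
Step 2: Rate = 159 / (31 / 100)
Step 3: Rate = 159 / 0.31
Step 4: Rate = 512.9 kg/ha

512.9


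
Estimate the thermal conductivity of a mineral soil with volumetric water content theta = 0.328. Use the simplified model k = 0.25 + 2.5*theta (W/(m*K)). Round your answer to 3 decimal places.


Step 1: k = 0.25 + 2.5 * theta
Step 2: k = 0.25 + 2.5 * 0.328
Step 3: k = 0.25 + 0.82
Step 4: k = 1.07 W/(m*K)

1.07


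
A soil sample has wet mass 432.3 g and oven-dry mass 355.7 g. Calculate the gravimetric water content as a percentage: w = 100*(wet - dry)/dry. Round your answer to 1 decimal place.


Step 1: Water mass = wet - dry = 432.3 - 355.7 = 76.6 g
Step 2: w = 100 * water mass / dry mass
Step 3: w = 100 * 76.6 / 355.7 = 21.5%

21.5


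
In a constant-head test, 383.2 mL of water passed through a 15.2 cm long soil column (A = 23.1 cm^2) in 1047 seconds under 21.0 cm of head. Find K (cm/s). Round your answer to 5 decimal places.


Step 1: K = Q * L / (A * t * h)
Step 2: Numerator = 383.2 * 15.2 = 5824.64
Step 3: Denominator = 23.1 * 1047 * 21.0 = 507899.7
Step 4: K = 5824.64 / 507899.7 = 0.01147 cm/s

0.01147


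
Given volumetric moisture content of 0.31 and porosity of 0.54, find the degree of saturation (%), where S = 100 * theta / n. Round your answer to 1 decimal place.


Step 1: S = 100 * theta_v / n
Step 2: S = 100 * 0.31 / 0.54
Step 3: S = 57.4%

57.4


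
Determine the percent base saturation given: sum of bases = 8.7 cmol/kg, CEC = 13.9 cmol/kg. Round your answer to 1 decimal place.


Step 1: BS = 100 * (sum of bases) / CEC
Step 2: BS = 100 * 8.7 / 13.9
Step 3: BS = 62.6%

62.6


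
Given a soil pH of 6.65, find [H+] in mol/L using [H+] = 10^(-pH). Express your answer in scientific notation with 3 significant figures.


Step 1: [H+] = 10^(-pH)
Step 2: [H+] = 10^(-6.65)
Step 3: [H+] = 2.24e-07 mol/L

2.24e-07


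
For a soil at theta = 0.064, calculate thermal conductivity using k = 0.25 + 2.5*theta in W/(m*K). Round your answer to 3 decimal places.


Step 1: k = 0.25 + 2.5 * theta
Step 2: k = 0.25 + 2.5 * 0.064
Step 3: k = 0.25 + 0.16
Step 4: k = 0.41 W/(m*K)

0.41


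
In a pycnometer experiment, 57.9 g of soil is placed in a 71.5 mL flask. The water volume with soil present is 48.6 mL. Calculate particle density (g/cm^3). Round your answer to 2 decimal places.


Step 1: Volume of solids = flask volume - water volume with soil
Step 2: V_solids = 71.5 - 48.6 = 22.9 mL
Step 3: Particle density = mass / V_solids = 57.9 / 22.9 = 2.53 g/cm^3

2.53


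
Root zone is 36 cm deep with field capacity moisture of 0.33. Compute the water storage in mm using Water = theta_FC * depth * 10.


Step 1: Water (mm) = theta_FC * depth (cm) * 10
Step 2: Water = 0.33 * 36 * 10
Step 3: Water = 118.8 mm

118.8


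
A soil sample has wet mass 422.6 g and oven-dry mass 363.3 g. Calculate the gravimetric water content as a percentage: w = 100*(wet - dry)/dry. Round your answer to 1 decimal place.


Step 1: Water mass = wet - dry = 422.6 - 363.3 = 59.3 g
Step 2: w = 100 * water mass / dry mass
Step 3: w = 100 * 59.3 / 363.3 = 16.3%

16.3


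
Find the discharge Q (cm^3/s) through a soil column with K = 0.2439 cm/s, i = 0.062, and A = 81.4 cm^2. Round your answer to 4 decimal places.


Step 1: Apply Darcy's law: Q = K * i * A
Step 2: Q = 0.2439 * 0.062 * 81.4
Step 3: Q = 1.2309 cm^3/s

1.2309


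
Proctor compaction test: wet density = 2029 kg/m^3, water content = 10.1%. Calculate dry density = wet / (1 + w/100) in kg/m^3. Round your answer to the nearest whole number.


Step 1: Dry density = wet density / (1 + w/100)
Step 2: Dry density = 2029 / (1 + 10.1/100)
Step 3: Dry density = 2029 / 1.101
Step 4: Dry density = 1843 kg/m^3

1843


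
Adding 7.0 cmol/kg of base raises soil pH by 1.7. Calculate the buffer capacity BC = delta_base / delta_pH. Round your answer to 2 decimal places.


Step 1: BC = change in base / change in pH
Step 2: BC = 7.0 / 1.7
Step 3: BC = 4.12 cmol/(kg*pH unit)

4.12


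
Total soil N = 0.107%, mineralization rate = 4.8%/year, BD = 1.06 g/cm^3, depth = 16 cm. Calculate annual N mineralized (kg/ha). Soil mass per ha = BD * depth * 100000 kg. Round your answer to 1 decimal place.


Step 1: Soil mass per ha = BD * depth * 100000 = 1.06 * 16 * 100000 = 1696000 kg
Step 2: Total N pool = soil mass * N%/100 = 1696000 * 0.107/100 = 1814.72 kg/ha
Step 3: N mineralized = N pool * rate%/100 = 1814.72 * 4.8/100 = 87.1 kg/ha/yr

87.1


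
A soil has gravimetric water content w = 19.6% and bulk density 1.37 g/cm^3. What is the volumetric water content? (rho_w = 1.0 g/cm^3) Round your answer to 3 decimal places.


Step 1: theta = (w / 100) * BD / rho_w
Step 2: theta = (19.6 / 100) * 1.37 / 1.0
Step 3: theta = 0.196 * 1.37
Step 4: theta = 0.269

0.269


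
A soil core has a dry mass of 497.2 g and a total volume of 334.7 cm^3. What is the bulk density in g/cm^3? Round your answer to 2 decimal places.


Step 1: Identify the formula: BD = dry mass / volume
Step 2: Substitute values: BD = 497.2 / 334.7
Step 3: BD = 1.49 g/cm^3

1.49


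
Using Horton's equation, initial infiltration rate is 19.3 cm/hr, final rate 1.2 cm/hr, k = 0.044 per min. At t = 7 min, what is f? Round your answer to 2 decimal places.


Step 1: f = fc + (f0 - fc) * exp(-k * t)
Step 2: exp(-0.044 * 7) = 0.734915
Step 3: f = 1.2 + (19.3 - 1.2) * 0.734915
Step 4: f = 1.2 + 18.1 * 0.734915
Step 5: f = 14.5 cm/hr

14.5


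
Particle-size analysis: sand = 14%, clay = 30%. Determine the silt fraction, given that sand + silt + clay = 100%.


Step 1: sand + silt + clay = 100%
Step 2: silt = 100 - sand - clay
Step 3: silt = 100 - 14 - 30
Step 4: silt = 56%

56


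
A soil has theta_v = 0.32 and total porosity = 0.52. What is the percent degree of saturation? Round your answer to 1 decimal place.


Step 1: S = 100 * theta_v / n
Step 2: S = 100 * 0.32 / 0.52
Step 3: S = 61.5%

61.5


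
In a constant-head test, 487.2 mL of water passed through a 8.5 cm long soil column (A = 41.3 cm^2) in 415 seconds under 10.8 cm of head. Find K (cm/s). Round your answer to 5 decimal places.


Step 1: K = Q * L / (A * t * h)
Step 2: Numerator = 487.2 * 8.5 = 4141.2
Step 3: Denominator = 41.3 * 415 * 10.8 = 185106.6
Step 4: K = 4141.2 / 185106.6 = 0.02237 cm/s

0.02237


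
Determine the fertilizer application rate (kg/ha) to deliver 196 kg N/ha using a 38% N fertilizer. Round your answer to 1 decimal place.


Step 1: Fertilizer rate = target N / (N content / 100)
Step 2: Rate = 196 / (38 / 100)
Step 3: Rate = 196 / 0.38
Step 4: Rate = 515.8 kg/ha

515.8


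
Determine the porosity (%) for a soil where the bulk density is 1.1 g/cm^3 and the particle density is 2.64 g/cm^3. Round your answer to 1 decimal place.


Step 1: Formula: n = 100 * (1 - BD / PD)
Step 2: n = 100 * (1 - 1.1 / 2.64)
Step 3: n = 100 * (1 - 0.41667)
Step 4: n = 58.3%

58.3


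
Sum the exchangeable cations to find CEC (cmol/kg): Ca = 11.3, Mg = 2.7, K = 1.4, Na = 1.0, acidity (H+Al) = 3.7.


Step 1: CEC = Ca + Mg + K + Na + (H+Al)
Step 2: CEC = 11.3 + 2.7 + 1.4 + 1.0 + 3.7
Step 3: CEC = 20.1 cmol/kg

20.1


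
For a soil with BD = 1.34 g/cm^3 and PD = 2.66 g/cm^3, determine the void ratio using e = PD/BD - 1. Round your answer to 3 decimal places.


Step 1: e = PD / BD - 1
Step 2: e = 2.66 / 1.34 - 1
Step 3: e = 1.98507 - 1
Step 4: e = 0.985

0.985


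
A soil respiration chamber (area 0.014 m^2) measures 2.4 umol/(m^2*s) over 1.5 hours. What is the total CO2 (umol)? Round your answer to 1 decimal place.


Step 1: Convert time to seconds: 1.5 hr * 3600 = 5400.0 s
Step 2: Total = flux * area * time_s
Step 3: Total = 2.4 * 0.014 * 5400.0
Step 4: Total = 181.4 umol

181.4


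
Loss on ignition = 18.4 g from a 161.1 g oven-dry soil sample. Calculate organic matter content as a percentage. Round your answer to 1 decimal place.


Step 1: OM% = 100 * LOI / sample mass
Step 2: OM = 100 * 18.4 / 161.1
Step 3: OM = 11.4%

11.4


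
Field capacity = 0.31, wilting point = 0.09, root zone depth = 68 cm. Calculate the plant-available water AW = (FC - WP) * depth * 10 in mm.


Step 1: Available water = (FC - WP) * depth * 10
Step 2: AW = (0.31 - 0.09) * 68 * 10
Step 3: AW = 0.22 * 68 * 10
Step 4: AW = 149.6 mm

149.6


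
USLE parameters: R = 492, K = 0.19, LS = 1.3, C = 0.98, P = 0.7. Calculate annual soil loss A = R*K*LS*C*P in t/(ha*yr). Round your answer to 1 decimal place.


Step 1: A = R * K * LS * C * P
Step 2: R * K = 492 * 0.19 = 93.48
Step 3: (R*K) * LS = 93.48 * 1.3 = 121.524
Step 4: * C * P = 121.524 * 0.98 * 0.7 = 83.4
Step 5: A = 83.4 t/(ha*yr)

83.4


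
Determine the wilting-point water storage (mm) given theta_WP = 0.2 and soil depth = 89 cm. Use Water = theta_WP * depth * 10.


Step 1: Water (mm) = theta_WP * depth * 10
Step 2: Water = 0.2 * 89 * 10
Step 3: Water = 178.0 mm

178.0


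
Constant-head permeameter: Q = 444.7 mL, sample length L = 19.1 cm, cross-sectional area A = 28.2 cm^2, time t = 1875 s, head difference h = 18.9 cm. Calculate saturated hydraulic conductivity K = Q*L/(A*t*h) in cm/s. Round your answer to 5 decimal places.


Step 1: K = Q * L / (A * t * h)
Step 2: Numerator = 444.7 * 19.1 = 8493.77
Step 3: Denominator = 28.2 * 1875 * 18.9 = 999337.5
Step 4: K = 8493.77 / 999337.5 = 0.0085 cm/s

0.0085


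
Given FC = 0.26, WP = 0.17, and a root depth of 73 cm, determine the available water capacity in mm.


Step 1: Available water = (FC - WP) * depth * 10
Step 2: AW = (0.26 - 0.17) * 73 * 10
Step 3: AW = 0.09 * 73 * 10
Step 4: AW = 65.7 mm

65.7


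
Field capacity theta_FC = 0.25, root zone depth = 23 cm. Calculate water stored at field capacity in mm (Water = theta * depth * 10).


Step 1: Water (mm) = theta_FC * depth (cm) * 10
Step 2: Water = 0.25 * 23 * 10
Step 3: Water = 57.5 mm

57.5


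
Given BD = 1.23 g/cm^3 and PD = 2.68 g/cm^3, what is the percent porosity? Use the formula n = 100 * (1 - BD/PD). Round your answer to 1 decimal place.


Step 1: Formula: n = 100 * (1 - BD / PD)
Step 2: n = 100 * (1 - 1.23 / 2.68)
Step 3: n = 100 * (1 - 0.45896)
Step 4: n = 54.1%

54.1
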